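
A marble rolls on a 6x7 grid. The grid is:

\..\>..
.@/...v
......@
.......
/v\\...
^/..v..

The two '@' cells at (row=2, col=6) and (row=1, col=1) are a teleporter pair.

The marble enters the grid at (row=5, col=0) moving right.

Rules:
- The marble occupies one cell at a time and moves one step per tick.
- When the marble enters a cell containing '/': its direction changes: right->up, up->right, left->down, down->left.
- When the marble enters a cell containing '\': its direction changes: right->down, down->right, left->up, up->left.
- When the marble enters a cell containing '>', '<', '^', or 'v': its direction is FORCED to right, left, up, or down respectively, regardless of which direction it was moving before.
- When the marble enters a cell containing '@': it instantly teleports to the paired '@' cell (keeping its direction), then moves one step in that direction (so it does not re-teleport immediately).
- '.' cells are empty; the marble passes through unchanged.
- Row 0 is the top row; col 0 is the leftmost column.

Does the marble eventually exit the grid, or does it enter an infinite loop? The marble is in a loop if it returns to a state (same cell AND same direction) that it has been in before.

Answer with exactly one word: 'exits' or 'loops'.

Answer: loops

Derivation:
Step 1: enter (5,0), '^' forces right->up, move up to (4,0)
Step 2: enter (4,0), '/' deflects up->right, move right to (4,1)
Step 3: enter (4,1), 'v' forces right->down, move down to (5,1)
Step 4: enter (5,1), '/' deflects down->left, move left to (5,0)
Step 5: enter (5,0), '^' forces left->up, move up to (4,0)
Step 6: at (4,0) dir=up — LOOP DETECTED (seen before)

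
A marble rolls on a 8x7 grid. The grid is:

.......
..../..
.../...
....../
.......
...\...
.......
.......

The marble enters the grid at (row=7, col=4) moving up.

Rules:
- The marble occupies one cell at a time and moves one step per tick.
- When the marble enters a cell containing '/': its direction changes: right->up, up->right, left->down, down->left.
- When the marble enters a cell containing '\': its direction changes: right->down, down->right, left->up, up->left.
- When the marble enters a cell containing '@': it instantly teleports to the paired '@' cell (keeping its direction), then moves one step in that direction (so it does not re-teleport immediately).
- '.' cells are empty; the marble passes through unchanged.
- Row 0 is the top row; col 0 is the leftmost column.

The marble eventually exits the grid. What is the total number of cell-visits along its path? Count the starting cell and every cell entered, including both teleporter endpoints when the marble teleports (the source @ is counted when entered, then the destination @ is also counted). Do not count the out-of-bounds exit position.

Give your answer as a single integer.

Answer: 9

Derivation:
Step 1: enter (7,4), '.' pass, move up to (6,4)
Step 2: enter (6,4), '.' pass, move up to (5,4)
Step 3: enter (5,4), '.' pass, move up to (4,4)
Step 4: enter (4,4), '.' pass, move up to (3,4)
Step 5: enter (3,4), '.' pass, move up to (2,4)
Step 6: enter (2,4), '.' pass, move up to (1,4)
Step 7: enter (1,4), '/' deflects up->right, move right to (1,5)
Step 8: enter (1,5), '.' pass, move right to (1,6)
Step 9: enter (1,6), '.' pass, move right to (1,7)
Step 10: at (1,7) — EXIT via right edge, pos 1
Path length (cell visits): 9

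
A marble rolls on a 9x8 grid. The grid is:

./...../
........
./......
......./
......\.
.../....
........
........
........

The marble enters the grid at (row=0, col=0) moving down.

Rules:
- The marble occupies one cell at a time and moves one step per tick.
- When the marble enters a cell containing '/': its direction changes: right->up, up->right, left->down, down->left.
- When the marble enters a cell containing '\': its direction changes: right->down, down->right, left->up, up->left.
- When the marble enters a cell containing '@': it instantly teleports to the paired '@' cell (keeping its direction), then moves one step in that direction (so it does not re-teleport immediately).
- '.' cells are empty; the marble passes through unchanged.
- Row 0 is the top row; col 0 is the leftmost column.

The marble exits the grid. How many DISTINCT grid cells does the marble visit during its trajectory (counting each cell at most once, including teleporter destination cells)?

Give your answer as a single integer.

Step 1: enter (0,0), '.' pass, move down to (1,0)
Step 2: enter (1,0), '.' pass, move down to (2,0)
Step 3: enter (2,0), '.' pass, move down to (3,0)
Step 4: enter (3,0), '.' pass, move down to (4,0)
Step 5: enter (4,0), '.' pass, move down to (5,0)
Step 6: enter (5,0), '.' pass, move down to (6,0)
Step 7: enter (6,0), '.' pass, move down to (7,0)
Step 8: enter (7,0), '.' pass, move down to (8,0)
Step 9: enter (8,0), '.' pass, move down to (9,0)
Step 10: at (9,0) — EXIT via bottom edge, pos 0
Distinct cells visited: 9 (path length 9)

Answer: 9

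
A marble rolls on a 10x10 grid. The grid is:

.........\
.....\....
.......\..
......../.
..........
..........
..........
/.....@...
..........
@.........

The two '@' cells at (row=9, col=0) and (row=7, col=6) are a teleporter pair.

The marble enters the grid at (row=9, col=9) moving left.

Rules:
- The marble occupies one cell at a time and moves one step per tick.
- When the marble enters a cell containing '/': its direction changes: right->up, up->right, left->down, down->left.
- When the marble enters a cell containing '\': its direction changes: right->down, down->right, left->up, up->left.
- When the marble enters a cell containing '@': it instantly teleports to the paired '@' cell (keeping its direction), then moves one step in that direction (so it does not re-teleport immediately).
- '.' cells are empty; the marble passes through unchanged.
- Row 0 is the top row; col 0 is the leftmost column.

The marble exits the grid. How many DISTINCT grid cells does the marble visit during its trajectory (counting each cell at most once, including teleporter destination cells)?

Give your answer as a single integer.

Step 1: enter (9,9), '.' pass, move left to (9,8)
Step 2: enter (9,8), '.' pass, move left to (9,7)
Step 3: enter (9,7), '.' pass, move left to (9,6)
Step 4: enter (9,6), '.' pass, move left to (9,5)
Step 5: enter (9,5), '.' pass, move left to (9,4)
Step 6: enter (9,4), '.' pass, move left to (9,3)
Step 7: enter (9,3), '.' pass, move left to (9,2)
Step 8: enter (9,2), '.' pass, move left to (9,1)
Step 9: enter (9,1), '.' pass, move left to (9,0)
Step 10: enter (9,0), '@' teleport (9,0)->(7,6), also enter (7,6), move left to (7,5)
Step 11: enter (7,5), '.' pass, move left to (7,4)
Step 12: enter (7,4), '.' pass, move left to (7,3)
Step 13: enter (7,3), '.' pass, move left to (7,2)
Step 14: enter (7,2), '.' pass, move left to (7,1)
Step 15: enter (7,1), '.' pass, move left to (7,0)
Step 16: enter (7,0), '/' deflects left->down, move down to (8,0)
Step 17: enter (8,0), '.' pass, move down to (9,0)
Step 18: enter (9,0), '@' teleport (9,0)->(7,6), also enter (7,6), move down to (8,6)
Step 19: enter (8,6), '.' pass, move down to (9,6)
Step 20: enter (9,6), '.' pass, move down to (10,6)
Step 21: at (10,6) — EXIT via bottom edge, pos 6
Distinct cells visited: 19 (path length 22)

Answer: 19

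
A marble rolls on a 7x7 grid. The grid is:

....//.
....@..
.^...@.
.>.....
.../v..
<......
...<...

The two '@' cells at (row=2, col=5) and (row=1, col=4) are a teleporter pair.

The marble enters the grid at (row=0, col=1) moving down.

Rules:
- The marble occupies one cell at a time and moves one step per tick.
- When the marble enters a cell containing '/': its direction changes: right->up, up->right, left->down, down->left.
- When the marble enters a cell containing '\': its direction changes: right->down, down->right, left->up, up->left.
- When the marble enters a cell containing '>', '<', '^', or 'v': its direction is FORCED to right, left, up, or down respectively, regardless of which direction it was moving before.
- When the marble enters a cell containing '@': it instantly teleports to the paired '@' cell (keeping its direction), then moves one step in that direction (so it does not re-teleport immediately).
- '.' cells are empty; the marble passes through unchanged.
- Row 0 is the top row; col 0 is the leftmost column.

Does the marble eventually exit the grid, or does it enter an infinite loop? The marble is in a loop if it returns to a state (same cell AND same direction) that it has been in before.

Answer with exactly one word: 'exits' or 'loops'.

Answer: exits

Derivation:
Step 1: enter (0,1), '.' pass, move down to (1,1)
Step 2: enter (1,1), '.' pass, move down to (2,1)
Step 3: enter (2,1), '^' forces down->up, move up to (1,1)
Step 4: enter (1,1), '.' pass, move up to (0,1)
Step 5: enter (0,1), '.' pass, move up to (-1,1)
Step 6: at (-1,1) — EXIT via top edge, pos 1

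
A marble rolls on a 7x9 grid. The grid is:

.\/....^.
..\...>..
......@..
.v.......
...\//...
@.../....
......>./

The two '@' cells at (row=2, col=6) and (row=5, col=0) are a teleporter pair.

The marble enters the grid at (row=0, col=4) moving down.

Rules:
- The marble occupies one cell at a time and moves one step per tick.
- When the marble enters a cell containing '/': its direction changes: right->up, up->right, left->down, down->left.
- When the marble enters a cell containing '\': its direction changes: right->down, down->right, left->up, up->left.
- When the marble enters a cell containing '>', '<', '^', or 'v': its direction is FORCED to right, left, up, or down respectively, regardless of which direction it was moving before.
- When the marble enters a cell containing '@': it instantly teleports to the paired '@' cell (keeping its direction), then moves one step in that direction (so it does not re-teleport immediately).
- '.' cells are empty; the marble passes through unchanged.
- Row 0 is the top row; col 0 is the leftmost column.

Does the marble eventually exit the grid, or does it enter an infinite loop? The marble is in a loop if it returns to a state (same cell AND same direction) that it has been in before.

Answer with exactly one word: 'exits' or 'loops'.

Answer: exits

Derivation:
Step 1: enter (0,4), '.' pass, move down to (1,4)
Step 2: enter (1,4), '.' pass, move down to (2,4)
Step 3: enter (2,4), '.' pass, move down to (3,4)
Step 4: enter (3,4), '.' pass, move down to (4,4)
Step 5: enter (4,4), '/' deflects down->left, move left to (4,3)
Step 6: enter (4,3), '\' deflects left->up, move up to (3,3)
Step 7: enter (3,3), '.' pass, move up to (2,3)
Step 8: enter (2,3), '.' pass, move up to (1,3)
Step 9: enter (1,3), '.' pass, move up to (0,3)
Step 10: enter (0,3), '.' pass, move up to (-1,3)
Step 11: at (-1,3) — EXIT via top edge, pos 3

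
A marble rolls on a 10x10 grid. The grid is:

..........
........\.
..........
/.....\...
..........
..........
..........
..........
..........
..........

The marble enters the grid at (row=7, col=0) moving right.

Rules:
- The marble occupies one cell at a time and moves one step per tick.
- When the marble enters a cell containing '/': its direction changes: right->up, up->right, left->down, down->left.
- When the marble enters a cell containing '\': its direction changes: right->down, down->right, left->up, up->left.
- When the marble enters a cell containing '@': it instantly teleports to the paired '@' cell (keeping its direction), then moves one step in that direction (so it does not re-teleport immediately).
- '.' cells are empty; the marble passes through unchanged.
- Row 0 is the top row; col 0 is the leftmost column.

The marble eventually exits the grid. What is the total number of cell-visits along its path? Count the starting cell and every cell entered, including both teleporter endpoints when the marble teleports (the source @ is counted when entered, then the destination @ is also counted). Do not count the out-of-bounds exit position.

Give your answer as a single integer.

Answer: 10

Derivation:
Step 1: enter (7,0), '.' pass, move right to (7,1)
Step 2: enter (7,1), '.' pass, move right to (7,2)
Step 3: enter (7,2), '.' pass, move right to (7,3)
Step 4: enter (7,3), '.' pass, move right to (7,4)
Step 5: enter (7,4), '.' pass, move right to (7,5)
Step 6: enter (7,5), '.' pass, move right to (7,6)
Step 7: enter (7,6), '.' pass, move right to (7,7)
Step 8: enter (7,7), '.' pass, move right to (7,8)
Step 9: enter (7,8), '.' pass, move right to (7,9)
Step 10: enter (7,9), '.' pass, move right to (7,10)
Step 11: at (7,10) — EXIT via right edge, pos 7
Path length (cell visits): 10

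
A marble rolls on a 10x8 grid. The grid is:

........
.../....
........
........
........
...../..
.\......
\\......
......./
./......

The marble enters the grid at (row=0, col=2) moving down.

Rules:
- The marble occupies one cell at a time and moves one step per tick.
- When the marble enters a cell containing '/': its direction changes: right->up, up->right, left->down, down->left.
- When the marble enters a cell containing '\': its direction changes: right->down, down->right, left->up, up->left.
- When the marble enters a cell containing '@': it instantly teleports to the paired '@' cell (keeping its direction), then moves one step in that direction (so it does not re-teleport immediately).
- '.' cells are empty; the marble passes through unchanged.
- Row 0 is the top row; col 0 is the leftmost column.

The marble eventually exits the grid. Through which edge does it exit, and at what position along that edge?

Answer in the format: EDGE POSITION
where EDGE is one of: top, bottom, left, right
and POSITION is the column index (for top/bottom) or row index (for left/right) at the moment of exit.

Answer: bottom 2

Derivation:
Step 1: enter (0,2), '.' pass, move down to (1,2)
Step 2: enter (1,2), '.' pass, move down to (2,2)
Step 3: enter (2,2), '.' pass, move down to (3,2)
Step 4: enter (3,2), '.' pass, move down to (4,2)
Step 5: enter (4,2), '.' pass, move down to (5,2)
Step 6: enter (5,2), '.' pass, move down to (6,2)
Step 7: enter (6,2), '.' pass, move down to (7,2)
Step 8: enter (7,2), '.' pass, move down to (8,2)
Step 9: enter (8,2), '.' pass, move down to (9,2)
Step 10: enter (9,2), '.' pass, move down to (10,2)
Step 11: at (10,2) — EXIT via bottom edge, pos 2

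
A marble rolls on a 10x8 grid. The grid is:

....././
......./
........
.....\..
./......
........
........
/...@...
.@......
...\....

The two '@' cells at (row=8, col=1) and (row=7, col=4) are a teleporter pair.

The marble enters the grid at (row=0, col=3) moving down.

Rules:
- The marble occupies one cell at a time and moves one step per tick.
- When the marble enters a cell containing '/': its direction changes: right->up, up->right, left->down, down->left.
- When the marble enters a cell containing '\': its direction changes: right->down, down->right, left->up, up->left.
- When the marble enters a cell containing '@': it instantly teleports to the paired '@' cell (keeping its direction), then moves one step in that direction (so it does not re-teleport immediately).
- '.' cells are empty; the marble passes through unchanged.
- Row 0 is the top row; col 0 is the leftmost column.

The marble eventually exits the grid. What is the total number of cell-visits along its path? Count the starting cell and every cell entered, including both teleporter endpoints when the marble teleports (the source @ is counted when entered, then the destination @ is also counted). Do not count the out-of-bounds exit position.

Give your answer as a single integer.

Step 1: enter (0,3), '.' pass, move down to (1,3)
Step 2: enter (1,3), '.' pass, move down to (2,3)
Step 3: enter (2,3), '.' pass, move down to (3,3)
Step 4: enter (3,3), '.' pass, move down to (4,3)
Step 5: enter (4,3), '.' pass, move down to (5,3)
Step 6: enter (5,3), '.' pass, move down to (6,3)
Step 7: enter (6,3), '.' pass, move down to (7,3)
Step 8: enter (7,3), '.' pass, move down to (8,3)
Step 9: enter (8,3), '.' pass, move down to (9,3)
Step 10: enter (9,3), '\' deflects down->right, move right to (9,4)
Step 11: enter (9,4), '.' pass, move right to (9,5)
Step 12: enter (9,5), '.' pass, move right to (9,6)
Step 13: enter (9,6), '.' pass, move right to (9,7)
Step 14: enter (9,7), '.' pass, move right to (9,8)
Step 15: at (9,8) — EXIT via right edge, pos 9
Path length (cell visits): 14

Answer: 14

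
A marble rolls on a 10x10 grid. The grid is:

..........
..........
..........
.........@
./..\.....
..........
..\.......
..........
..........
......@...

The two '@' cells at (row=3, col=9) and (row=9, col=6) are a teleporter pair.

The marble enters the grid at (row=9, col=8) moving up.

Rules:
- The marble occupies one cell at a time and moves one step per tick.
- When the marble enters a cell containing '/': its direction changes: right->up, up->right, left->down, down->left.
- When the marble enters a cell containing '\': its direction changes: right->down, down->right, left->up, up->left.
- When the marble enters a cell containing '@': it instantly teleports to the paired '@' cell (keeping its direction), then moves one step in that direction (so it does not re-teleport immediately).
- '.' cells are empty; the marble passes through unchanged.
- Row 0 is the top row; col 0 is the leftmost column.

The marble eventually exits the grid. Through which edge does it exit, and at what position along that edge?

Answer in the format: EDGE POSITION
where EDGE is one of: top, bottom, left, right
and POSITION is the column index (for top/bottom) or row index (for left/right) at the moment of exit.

Step 1: enter (9,8), '.' pass, move up to (8,8)
Step 2: enter (8,8), '.' pass, move up to (7,8)
Step 3: enter (7,8), '.' pass, move up to (6,8)
Step 4: enter (6,8), '.' pass, move up to (5,8)
Step 5: enter (5,8), '.' pass, move up to (4,8)
Step 6: enter (4,8), '.' pass, move up to (3,8)
Step 7: enter (3,8), '.' pass, move up to (2,8)
Step 8: enter (2,8), '.' pass, move up to (1,8)
Step 9: enter (1,8), '.' pass, move up to (0,8)
Step 10: enter (0,8), '.' pass, move up to (-1,8)
Step 11: at (-1,8) — EXIT via top edge, pos 8

Answer: top 8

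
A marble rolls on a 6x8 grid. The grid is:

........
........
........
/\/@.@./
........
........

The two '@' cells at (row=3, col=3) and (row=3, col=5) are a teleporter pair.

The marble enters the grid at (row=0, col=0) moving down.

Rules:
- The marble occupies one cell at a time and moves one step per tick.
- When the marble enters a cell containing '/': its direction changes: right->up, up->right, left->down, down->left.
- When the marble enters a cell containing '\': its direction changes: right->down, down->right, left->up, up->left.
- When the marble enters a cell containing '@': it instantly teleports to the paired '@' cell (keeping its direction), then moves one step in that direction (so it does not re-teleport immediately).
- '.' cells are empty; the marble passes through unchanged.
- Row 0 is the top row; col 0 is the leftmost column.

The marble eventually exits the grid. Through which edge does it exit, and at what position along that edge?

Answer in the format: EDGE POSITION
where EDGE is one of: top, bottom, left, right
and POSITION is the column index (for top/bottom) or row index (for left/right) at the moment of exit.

Step 1: enter (0,0), '.' pass, move down to (1,0)
Step 2: enter (1,0), '.' pass, move down to (2,0)
Step 3: enter (2,0), '.' pass, move down to (3,0)
Step 4: enter (3,0), '/' deflects down->left, move left to (3,-1)
Step 5: at (3,-1) — EXIT via left edge, pos 3

Answer: left 3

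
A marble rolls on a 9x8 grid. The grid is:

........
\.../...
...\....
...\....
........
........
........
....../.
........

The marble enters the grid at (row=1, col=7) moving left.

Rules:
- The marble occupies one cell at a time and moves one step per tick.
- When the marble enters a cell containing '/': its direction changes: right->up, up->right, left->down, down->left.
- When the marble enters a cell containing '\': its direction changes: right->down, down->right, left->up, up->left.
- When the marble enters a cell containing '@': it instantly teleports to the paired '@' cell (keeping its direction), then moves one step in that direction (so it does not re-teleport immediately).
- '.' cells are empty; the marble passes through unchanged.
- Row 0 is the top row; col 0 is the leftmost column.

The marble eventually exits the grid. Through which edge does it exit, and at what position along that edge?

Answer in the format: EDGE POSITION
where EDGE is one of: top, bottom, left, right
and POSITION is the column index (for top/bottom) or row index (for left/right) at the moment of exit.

Step 1: enter (1,7), '.' pass, move left to (1,6)
Step 2: enter (1,6), '.' pass, move left to (1,5)
Step 3: enter (1,5), '.' pass, move left to (1,4)
Step 4: enter (1,4), '/' deflects left->down, move down to (2,4)
Step 5: enter (2,4), '.' pass, move down to (3,4)
Step 6: enter (3,4), '.' pass, move down to (4,4)
Step 7: enter (4,4), '.' pass, move down to (5,4)
Step 8: enter (5,4), '.' pass, move down to (6,4)
Step 9: enter (6,4), '.' pass, move down to (7,4)
Step 10: enter (7,4), '.' pass, move down to (8,4)
Step 11: enter (8,4), '.' pass, move down to (9,4)
Step 12: at (9,4) — EXIT via bottom edge, pos 4

Answer: bottom 4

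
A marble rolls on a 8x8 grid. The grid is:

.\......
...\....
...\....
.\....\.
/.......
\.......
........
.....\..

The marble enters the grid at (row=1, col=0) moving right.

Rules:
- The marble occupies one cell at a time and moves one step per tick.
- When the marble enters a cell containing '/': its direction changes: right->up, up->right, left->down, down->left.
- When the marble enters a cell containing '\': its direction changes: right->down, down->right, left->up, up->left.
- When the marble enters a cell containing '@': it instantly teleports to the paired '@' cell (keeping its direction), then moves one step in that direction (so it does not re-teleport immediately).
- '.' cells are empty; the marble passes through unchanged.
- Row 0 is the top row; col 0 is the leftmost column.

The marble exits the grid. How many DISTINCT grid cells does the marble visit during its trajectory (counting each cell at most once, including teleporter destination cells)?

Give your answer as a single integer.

Answer: 9

Derivation:
Step 1: enter (1,0), '.' pass, move right to (1,1)
Step 2: enter (1,1), '.' pass, move right to (1,2)
Step 3: enter (1,2), '.' pass, move right to (1,3)
Step 4: enter (1,3), '\' deflects right->down, move down to (2,3)
Step 5: enter (2,3), '\' deflects down->right, move right to (2,4)
Step 6: enter (2,4), '.' pass, move right to (2,5)
Step 7: enter (2,5), '.' pass, move right to (2,6)
Step 8: enter (2,6), '.' pass, move right to (2,7)
Step 9: enter (2,7), '.' pass, move right to (2,8)
Step 10: at (2,8) — EXIT via right edge, pos 2
Distinct cells visited: 9 (path length 9)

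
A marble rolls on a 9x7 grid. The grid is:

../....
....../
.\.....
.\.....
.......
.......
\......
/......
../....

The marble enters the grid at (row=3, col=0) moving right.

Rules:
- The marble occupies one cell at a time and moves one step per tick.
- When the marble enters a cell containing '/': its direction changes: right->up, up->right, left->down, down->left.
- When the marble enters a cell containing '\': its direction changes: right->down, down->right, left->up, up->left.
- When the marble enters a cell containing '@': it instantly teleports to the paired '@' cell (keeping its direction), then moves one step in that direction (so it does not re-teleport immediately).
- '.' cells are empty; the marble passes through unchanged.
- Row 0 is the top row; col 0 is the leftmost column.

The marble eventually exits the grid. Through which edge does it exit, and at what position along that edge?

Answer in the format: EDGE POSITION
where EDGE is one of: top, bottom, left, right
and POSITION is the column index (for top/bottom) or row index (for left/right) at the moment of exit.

Answer: bottom 1

Derivation:
Step 1: enter (3,0), '.' pass, move right to (3,1)
Step 2: enter (3,1), '\' deflects right->down, move down to (4,1)
Step 3: enter (4,1), '.' pass, move down to (5,1)
Step 4: enter (5,1), '.' pass, move down to (6,1)
Step 5: enter (6,1), '.' pass, move down to (7,1)
Step 6: enter (7,1), '.' pass, move down to (8,1)
Step 7: enter (8,1), '.' pass, move down to (9,1)
Step 8: at (9,1) — EXIT via bottom edge, pos 1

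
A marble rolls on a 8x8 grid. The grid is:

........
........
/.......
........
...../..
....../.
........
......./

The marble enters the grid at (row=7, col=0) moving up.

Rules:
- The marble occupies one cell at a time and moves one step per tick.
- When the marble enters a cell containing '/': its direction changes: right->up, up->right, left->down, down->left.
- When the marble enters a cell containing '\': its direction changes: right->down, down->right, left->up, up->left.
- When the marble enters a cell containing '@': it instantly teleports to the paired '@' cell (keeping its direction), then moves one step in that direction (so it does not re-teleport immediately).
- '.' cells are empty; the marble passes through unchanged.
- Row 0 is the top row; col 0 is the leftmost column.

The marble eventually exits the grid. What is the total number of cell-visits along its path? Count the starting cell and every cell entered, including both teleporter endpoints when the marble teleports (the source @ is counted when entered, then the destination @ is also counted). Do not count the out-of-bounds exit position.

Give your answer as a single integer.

Answer: 13

Derivation:
Step 1: enter (7,0), '.' pass, move up to (6,0)
Step 2: enter (6,0), '.' pass, move up to (5,0)
Step 3: enter (5,0), '.' pass, move up to (4,0)
Step 4: enter (4,0), '.' pass, move up to (3,0)
Step 5: enter (3,0), '.' pass, move up to (2,0)
Step 6: enter (2,0), '/' deflects up->right, move right to (2,1)
Step 7: enter (2,1), '.' pass, move right to (2,2)
Step 8: enter (2,2), '.' pass, move right to (2,3)
Step 9: enter (2,3), '.' pass, move right to (2,4)
Step 10: enter (2,4), '.' pass, move right to (2,5)
Step 11: enter (2,5), '.' pass, move right to (2,6)
Step 12: enter (2,6), '.' pass, move right to (2,7)
Step 13: enter (2,7), '.' pass, move right to (2,8)
Step 14: at (2,8) — EXIT via right edge, pos 2
Path length (cell visits): 13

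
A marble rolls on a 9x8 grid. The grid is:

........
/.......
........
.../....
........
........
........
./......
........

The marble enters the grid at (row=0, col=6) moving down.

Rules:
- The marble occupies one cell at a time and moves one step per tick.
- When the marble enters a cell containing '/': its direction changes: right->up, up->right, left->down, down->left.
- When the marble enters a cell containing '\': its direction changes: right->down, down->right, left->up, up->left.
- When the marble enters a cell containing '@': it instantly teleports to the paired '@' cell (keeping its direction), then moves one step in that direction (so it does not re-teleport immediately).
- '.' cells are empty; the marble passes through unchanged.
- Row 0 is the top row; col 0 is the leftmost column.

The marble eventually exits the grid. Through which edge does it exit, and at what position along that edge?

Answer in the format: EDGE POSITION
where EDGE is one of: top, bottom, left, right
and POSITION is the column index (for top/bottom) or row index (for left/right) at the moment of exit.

Answer: bottom 6

Derivation:
Step 1: enter (0,6), '.' pass, move down to (1,6)
Step 2: enter (1,6), '.' pass, move down to (2,6)
Step 3: enter (2,6), '.' pass, move down to (3,6)
Step 4: enter (3,6), '.' pass, move down to (4,6)
Step 5: enter (4,6), '.' pass, move down to (5,6)
Step 6: enter (5,6), '.' pass, move down to (6,6)
Step 7: enter (6,6), '.' pass, move down to (7,6)
Step 8: enter (7,6), '.' pass, move down to (8,6)
Step 9: enter (8,6), '.' pass, move down to (9,6)
Step 10: at (9,6) — EXIT via bottom edge, pos 6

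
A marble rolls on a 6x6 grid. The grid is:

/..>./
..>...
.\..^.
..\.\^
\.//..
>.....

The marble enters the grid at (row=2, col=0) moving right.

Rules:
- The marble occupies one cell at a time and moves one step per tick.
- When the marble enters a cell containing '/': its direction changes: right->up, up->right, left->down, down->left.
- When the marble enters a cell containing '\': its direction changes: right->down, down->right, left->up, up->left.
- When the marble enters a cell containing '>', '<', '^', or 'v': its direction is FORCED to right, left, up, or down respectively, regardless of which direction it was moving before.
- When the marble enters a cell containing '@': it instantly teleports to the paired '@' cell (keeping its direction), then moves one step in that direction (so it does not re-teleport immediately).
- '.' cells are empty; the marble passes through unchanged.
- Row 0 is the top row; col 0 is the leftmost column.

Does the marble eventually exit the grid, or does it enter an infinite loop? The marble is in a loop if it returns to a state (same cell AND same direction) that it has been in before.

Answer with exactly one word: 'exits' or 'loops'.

Answer: exits

Derivation:
Step 1: enter (2,0), '.' pass, move right to (2,1)
Step 2: enter (2,1), '\' deflects right->down, move down to (3,1)
Step 3: enter (3,1), '.' pass, move down to (4,1)
Step 4: enter (4,1), '.' pass, move down to (5,1)
Step 5: enter (5,1), '.' pass, move down to (6,1)
Step 6: at (6,1) — EXIT via bottom edge, pos 1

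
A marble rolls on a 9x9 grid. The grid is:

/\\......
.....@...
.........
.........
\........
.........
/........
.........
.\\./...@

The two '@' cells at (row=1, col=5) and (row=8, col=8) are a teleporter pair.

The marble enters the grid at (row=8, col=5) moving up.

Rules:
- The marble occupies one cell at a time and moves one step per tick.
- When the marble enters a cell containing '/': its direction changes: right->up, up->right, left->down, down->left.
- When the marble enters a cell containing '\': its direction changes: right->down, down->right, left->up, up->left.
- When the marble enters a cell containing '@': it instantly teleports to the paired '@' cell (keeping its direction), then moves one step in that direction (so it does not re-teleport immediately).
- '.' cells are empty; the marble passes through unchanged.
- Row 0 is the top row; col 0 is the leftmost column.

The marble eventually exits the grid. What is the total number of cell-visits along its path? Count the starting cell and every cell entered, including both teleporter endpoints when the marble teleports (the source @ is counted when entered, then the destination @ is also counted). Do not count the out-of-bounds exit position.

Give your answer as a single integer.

Step 1: enter (8,5), '.' pass, move up to (7,5)
Step 2: enter (7,5), '.' pass, move up to (6,5)
Step 3: enter (6,5), '.' pass, move up to (5,5)
Step 4: enter (5,5), '.' pass, move up to (4,5)
Step 5: enter (4,5), '.' pass, move up to (3,5)
Step 6: enter (3,5), '.' pass, move up to (2,5)
Step 7: enter (2,5), '.' pass, move up to (1,5)
Step 8: enter (1,5), '@' teleport (1,5)->(8,8), also enter (8,8), move up to (7,8)
Step 9: enter (7,8), '.' pass, move up to (6,8)
Step 10: enter (6,8), '.' pass, move up to (5,8)
Step 11: enter (5,8), '.' pass, move up to (4,8)
Step 12: enter (4,8), '.' pass, move up to (3,8)
Step 13: enter (3,8), '.' pass, move up to (2,8)
Step 14: enter (2,8), '.' pass, move up to (1,8)
Step 15: enter (1,8), '.' pass, move up to (0,8)
Step 16: enter (0,8), '.' pass, move up to (-1,8)
Step 17: at (-1,8) — EXIT via top edge, pos 8
Path length (cell visits): 17

Answer: 17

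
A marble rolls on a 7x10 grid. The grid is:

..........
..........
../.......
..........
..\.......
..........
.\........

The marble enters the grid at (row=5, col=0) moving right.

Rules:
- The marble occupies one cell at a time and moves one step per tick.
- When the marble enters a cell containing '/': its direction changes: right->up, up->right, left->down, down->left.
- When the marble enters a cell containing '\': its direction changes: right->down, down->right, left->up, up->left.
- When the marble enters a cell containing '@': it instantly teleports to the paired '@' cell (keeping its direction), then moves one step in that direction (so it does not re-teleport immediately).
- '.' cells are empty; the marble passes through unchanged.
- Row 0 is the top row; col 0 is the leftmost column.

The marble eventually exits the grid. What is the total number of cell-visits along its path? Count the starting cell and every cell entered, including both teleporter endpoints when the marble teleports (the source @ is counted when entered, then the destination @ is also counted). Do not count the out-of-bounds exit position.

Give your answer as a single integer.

Answer: 10

Derivation:
Step 1: enter (5,0), '.' pass, move right to (5,1)
Step 2: enter (5,1), '.' pass, move right to (5,2)
Step 3: enter (5,2), '.' pass, move right to (5,3)
Step 4: enter (5,3), '.' pass, move right to (5,4)
Step 5: enter (5,4), '.' pass, move right to (5,5)
Step 6: enter (5,5), '.' pass, move right to (5,6)
Step 7: enter (5,6), '.' pass, move right to (5,7)
Step 8: enter (5,7), '.' pass, move right to (5,8)
Step 9: enter (5,8), '.' pass, move right to (5,9)
Step 10: enter (5,9), '.' pass, move right to (5,10)
Step 11: at (5,10) — EXIT via right edge, pos 5
Path length (cell visits): 10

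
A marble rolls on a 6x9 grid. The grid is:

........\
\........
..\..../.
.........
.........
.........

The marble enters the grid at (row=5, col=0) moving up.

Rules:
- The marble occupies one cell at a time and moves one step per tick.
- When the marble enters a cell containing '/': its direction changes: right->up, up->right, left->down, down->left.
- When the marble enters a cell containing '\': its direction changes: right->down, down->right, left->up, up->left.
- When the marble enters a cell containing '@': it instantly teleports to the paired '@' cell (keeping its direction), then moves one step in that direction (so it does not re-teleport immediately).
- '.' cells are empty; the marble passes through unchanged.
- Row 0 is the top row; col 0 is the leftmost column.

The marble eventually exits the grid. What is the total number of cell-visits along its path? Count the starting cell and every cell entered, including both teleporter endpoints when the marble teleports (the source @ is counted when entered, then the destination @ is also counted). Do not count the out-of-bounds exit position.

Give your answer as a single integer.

Answer: 5

Derivation:
Step 1: enter (5,0), '.' pass, move up to (4,0)
Step 2: enter (4,0), '.' pass, move up to (3,0)
Step 3: enter (3,0), '.' pass, move up to (2,0)
Step 4: enter (2,0), '.' pass, move up to (1,0)
Step 5: enter (1,0), '\' deflects up->left, move left to (1,-1)
Step 6: at (1,-1) — EXIT via left edge, pos 1
Path length (cell visits): 5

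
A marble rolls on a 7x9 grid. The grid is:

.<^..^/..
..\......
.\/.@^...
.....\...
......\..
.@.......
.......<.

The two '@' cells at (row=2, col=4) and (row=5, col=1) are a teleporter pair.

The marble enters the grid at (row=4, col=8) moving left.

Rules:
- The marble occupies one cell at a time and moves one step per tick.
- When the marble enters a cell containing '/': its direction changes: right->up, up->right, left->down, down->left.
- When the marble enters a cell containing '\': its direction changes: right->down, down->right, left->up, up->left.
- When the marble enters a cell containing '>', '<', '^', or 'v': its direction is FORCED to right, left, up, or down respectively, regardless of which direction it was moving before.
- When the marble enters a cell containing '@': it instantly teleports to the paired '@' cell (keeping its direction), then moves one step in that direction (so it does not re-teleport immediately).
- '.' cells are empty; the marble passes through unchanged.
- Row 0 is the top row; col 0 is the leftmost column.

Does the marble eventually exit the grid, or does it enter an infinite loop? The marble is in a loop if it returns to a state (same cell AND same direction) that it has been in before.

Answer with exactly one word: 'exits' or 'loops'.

Step 1: enter (4,8), '.' pass, move left to (4,7)
Step 2: enter (4,7), '.' pass, move left to (4,6)
Step 3: enter (4,6), '\' deflects left->up, move up to (3,6)
Step 4: enter (3,6), '.' pass, move up to (2,6)
Step 5: enter (2,6), '.' pass, move up to (1,6)
Step 6: enter (1,6), '.' pass, move up to (0,6)
Step 7: enter (0,6), '/' deflects up->right, move right to (0,7)
Step 8: enter (0,7), '.' pass, move right to (0,8)
Step 9: enter (0,8), '.' pass, move right to (0,9)
Step 10: at (0,9) — EXIT via right edge, pos 0

Answer: exits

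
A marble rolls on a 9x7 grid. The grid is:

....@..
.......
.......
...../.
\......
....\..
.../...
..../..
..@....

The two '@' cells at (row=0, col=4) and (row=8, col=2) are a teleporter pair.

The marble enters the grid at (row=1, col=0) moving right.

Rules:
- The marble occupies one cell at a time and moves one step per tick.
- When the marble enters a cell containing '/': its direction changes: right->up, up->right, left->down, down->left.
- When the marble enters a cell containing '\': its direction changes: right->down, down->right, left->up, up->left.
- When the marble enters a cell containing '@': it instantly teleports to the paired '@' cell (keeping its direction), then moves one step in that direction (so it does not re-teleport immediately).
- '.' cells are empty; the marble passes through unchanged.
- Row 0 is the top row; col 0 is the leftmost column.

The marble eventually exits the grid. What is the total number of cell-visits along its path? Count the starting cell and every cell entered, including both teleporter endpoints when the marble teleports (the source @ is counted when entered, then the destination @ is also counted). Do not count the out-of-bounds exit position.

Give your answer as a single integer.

Answer: 7

Derivation:
Step 1: enter (1,0), '.' pass, move right to (1,1)
Step 2: enter (1,1), '.' pass, move right to (1,2)
Step 3: enter (1,2), '.' pass, move right to (1,3)
Step 4: enter (1,3), '.' pass, move right to (1,4)
Step 5: enter (1,4), '.' pass, move right to (1,5)
Step 6: enter (1,5), '.' pass, move right to (1,6)
Step 7: enter (1,6), '.' pass, move right to (1,7)
Step 8: at (1,7) — EXIT via right edge, pos 1
Path length (cell visits): 7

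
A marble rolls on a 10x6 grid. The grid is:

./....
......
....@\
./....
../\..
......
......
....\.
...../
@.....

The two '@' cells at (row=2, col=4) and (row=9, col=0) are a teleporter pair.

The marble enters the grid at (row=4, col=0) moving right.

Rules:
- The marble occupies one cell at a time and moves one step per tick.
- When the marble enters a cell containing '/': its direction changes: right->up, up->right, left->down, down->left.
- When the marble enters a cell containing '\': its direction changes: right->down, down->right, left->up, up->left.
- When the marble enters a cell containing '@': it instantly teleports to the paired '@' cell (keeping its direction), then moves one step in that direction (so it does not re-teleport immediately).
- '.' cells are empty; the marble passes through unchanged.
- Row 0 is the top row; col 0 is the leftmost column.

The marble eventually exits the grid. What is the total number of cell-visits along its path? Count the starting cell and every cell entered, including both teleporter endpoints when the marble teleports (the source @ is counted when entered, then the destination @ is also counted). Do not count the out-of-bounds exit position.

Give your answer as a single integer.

Answer: 7

Derivation:
Step 1: enter (4,0), '.' pass, move right to (4,1)
Step 2: enter (4,1), '.' pass, move right to (4,2)
Step 3: enter (4,2), '/' deflects right->up, move up to (3,2)
Step 4: enter (3,2), '.' pass, move up to (2,2)
Step 5: enter (2,2), '.' pass, move up to (1,2)
Step 6: enter (1,2), '.' pass, move up to (0,2)
Step 7: enter (0,2), '.' pass, move up to (-1,2)
Step 8: at (-1,2) — EXIT via top edge, pos 2
Path length (cell visits): 7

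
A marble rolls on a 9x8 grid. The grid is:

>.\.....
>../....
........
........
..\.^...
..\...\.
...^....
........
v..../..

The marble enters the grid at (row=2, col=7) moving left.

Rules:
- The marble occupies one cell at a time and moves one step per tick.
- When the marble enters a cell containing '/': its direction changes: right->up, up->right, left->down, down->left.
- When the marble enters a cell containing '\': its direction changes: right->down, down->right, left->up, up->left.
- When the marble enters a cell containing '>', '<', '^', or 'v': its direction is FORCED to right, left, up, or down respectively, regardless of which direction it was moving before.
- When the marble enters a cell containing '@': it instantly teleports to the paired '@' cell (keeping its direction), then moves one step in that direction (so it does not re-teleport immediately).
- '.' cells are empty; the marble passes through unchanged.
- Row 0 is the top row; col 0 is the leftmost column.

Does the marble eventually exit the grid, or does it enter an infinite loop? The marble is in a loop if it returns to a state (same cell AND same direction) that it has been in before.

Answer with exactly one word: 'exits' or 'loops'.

Step 1: enter (2,7), '.' pass, move left to (2,6)
Step 2: enter (2,6), '.' pass, move left to (2,5)
Step 3: enter (2,5), '.' pass, move left to (2,4)
Step 4: enter (2,4), '.' pass, move left to (2,3)
Step 5: enter (2,3), '.' pass, move left to (2,2)
Step 6: enter (2,2), '.' pass, move left to (2,1)
Step 7: enter (2,1), '.' pass, move left to (2,0)
Step 8: enter (2,0), '.' pass, move left to (2,-1)
Step 9: at (2,-1) — EXIT via left edge, pos 2

Answer: exits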